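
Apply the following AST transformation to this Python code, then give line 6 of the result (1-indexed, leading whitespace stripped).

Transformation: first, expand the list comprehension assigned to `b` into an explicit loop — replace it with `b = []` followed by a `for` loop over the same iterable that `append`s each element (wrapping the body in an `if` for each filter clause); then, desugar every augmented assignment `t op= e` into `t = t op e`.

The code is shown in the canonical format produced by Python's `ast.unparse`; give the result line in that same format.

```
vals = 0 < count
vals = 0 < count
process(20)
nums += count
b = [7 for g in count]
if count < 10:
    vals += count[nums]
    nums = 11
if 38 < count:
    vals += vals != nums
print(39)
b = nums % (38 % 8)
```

for g in count:

Transformed code:
vals = 0 < count
vals = 0 < count
process(20)
nums = nums + count
b = []
for g in count:
    b.append(7)
if count < 10:
    vals = vals + count[nums]
    nums = 11
if 38 < count:
    vals = vals + (vals != nums)
print(39)
b = nums % (38 % 8)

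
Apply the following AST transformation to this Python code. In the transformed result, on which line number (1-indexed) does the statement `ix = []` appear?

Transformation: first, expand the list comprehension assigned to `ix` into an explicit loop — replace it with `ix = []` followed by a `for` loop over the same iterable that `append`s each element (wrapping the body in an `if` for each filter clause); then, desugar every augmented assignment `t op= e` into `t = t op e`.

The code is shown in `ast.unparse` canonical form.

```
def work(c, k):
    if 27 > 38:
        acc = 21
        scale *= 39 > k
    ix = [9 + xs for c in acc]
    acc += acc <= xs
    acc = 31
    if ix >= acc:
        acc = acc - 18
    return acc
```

5

Transformed code:
def work(c, k):
    if 27 > 38:
        acc = 21
        scale = scale * (39 > k)
    ix = []
    for c in acc:
        ix.append(9 + xs)
    acc = acc + (acc <= xs)
    acc = 31
    if ix >= acc:
        acc = acc - 18
    return acc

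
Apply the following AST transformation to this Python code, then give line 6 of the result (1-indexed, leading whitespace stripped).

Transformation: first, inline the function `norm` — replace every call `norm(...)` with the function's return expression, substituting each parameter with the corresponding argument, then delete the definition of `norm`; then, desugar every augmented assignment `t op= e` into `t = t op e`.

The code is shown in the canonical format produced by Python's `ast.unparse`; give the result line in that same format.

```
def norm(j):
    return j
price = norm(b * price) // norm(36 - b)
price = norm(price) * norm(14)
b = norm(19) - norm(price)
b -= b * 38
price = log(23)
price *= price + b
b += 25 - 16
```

price = price * (price + b)

Transformed code:
price = b * price // (36 - b)
price = price * 14
b = 19 - price
b = b - b * 38
price = log(23)
price = price * (price + b)
b = b + (25 - 16)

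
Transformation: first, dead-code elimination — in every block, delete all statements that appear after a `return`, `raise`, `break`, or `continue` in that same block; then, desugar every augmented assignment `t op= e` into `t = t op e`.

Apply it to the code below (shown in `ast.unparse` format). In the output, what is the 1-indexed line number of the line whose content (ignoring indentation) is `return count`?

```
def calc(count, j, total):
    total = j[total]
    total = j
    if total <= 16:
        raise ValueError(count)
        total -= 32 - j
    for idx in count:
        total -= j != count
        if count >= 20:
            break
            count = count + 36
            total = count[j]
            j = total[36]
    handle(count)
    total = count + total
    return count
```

Transformed code:
def calc(count, j, total):
    total = j[total]
    total = j
    if total <= 16:
        raise ValueError(count)
    for idx in count:
        total = total - (j != count)
        if count >= 20:
            break
    handle(count)
    total = count + total
    return count

12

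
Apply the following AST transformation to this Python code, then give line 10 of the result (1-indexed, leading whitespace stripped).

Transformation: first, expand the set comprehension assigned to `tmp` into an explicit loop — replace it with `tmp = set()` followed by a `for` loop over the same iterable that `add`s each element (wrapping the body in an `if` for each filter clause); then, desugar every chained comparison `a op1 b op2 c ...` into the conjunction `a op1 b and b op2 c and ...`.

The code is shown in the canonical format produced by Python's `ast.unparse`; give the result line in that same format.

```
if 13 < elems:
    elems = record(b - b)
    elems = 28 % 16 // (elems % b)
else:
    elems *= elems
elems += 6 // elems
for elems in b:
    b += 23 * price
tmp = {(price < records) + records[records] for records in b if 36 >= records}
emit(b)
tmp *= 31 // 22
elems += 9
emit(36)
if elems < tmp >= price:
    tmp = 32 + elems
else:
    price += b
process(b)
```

for records in b:

Transformed code:
if 13 < elems:
    elems = record(b - b)
    elems = 28 % 16 // (elems % b)
else:
    elems *= elems
elems += 6 // elems
for elems in b:
    b += 23 * price
tmp = set()
for records in b:
    if 36 >= records:
        tmp.add((price < records) + records[records])
emit(b)
tmp *= 31 // 22
elems += 9
emit(36)
if elems < tmp and tmp >= price:
    tmp = 32 + elems
else:
    price += b
process(b)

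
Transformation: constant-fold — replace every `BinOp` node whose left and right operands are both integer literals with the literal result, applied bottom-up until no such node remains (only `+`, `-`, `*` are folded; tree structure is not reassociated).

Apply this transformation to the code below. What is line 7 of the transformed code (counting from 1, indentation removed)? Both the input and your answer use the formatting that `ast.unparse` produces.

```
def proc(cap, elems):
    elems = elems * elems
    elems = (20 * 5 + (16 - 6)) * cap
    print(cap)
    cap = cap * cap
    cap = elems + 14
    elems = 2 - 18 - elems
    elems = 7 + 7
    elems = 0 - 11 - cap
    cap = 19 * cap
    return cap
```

elems = -16 - elems

Transformed code:
def proc(cap, elems):
    elems = elems * elems
    elems = 110 * cap
    print(cap)
    cap = cap * cap
    cap = elems + 14
    elems = -16 - elems
    elems = 14
    elems = -11 - cap
    cap = 19 * cap
    return cap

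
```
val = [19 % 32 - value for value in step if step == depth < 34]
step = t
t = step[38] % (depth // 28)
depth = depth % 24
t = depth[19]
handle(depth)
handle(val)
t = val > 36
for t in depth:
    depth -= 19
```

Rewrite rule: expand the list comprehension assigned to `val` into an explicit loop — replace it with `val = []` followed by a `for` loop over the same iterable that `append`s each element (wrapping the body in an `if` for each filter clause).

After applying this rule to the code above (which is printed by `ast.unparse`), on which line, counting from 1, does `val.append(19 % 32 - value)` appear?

4

Transformed code:
val = []
for value in step:
    if step == depth < 34:
        val.append(19 % 32 - value)
step = t
t = step[38] % (depth // 28)
depth = depth % 24
t = depth[19]
handle(depth)
handle(val)
t = val > 36
for t in depth:
    depth -= 19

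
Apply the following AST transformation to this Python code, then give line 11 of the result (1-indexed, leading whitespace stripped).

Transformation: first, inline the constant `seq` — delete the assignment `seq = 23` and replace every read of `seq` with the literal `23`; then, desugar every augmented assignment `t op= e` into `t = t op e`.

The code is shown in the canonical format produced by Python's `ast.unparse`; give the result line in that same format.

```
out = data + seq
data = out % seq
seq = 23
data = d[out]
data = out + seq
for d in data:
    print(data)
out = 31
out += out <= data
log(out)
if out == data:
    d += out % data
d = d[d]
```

d = d + out % data

Transformed code:
out = data + 23
data = out % 23
data = d[out]
data = out + 23
for d in data:
    print(data)
out = 31
out = out + (out <= data)
log(out)
if out == data:
    d = d + out % data
d = d[d]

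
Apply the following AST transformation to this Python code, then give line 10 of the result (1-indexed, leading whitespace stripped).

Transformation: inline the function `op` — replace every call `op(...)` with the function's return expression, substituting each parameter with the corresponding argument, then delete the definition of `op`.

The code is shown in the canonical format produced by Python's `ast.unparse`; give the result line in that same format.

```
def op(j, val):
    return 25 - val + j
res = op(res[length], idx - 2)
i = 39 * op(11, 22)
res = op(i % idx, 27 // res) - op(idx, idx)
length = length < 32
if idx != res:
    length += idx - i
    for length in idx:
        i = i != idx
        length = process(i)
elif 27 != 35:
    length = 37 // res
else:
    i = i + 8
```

Transformed code:
res = 25 - (idx - 2) + res[length]
i = 39 * (25 - 22 + 11)
res = 25 - 27 // res + i % idx - (25 - idx + idx)
length = length < 32
if idx != res:
    length += idx - i
    for length in idx:
        i = i != idx
        length = process(i)
elif 27 != 35:
    length = 37 // res
else:
    i = i + 8

elif 27 != 35:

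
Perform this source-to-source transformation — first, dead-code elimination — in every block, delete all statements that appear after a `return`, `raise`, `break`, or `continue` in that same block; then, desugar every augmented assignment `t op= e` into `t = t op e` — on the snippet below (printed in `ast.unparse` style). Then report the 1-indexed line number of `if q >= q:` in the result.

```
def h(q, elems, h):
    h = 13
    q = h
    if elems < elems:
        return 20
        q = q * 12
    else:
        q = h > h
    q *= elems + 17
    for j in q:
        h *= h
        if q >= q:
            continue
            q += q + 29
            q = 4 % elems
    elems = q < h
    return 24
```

Transformed code:
def h(q, elems, h):
    h = 13
    q = h
    if elems < elems:
        return 20
    else:
        q = h > h
    q = q * (elems + 17)
    for j in q:
        h = h * h
        if q >= q:
            continue
    elems = q < h
    return 24

11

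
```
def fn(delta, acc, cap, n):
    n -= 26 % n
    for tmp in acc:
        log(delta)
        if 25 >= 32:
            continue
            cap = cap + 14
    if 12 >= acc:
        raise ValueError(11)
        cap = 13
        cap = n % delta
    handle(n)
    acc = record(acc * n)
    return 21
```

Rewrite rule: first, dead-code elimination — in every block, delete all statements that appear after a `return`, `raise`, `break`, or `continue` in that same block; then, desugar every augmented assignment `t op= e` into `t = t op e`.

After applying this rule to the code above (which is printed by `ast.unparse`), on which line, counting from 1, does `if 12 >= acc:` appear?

Transformed code:
def fn(delta, acc, cap, n):
    n = n - 26 % n
    for tmp in acc:
        log(delta)
        if 25 >= 32:
            continue
    if 12 >= acc:
        raise ValueError(11)
    handle(n)
    acc = record(acc * n)
    return 21

7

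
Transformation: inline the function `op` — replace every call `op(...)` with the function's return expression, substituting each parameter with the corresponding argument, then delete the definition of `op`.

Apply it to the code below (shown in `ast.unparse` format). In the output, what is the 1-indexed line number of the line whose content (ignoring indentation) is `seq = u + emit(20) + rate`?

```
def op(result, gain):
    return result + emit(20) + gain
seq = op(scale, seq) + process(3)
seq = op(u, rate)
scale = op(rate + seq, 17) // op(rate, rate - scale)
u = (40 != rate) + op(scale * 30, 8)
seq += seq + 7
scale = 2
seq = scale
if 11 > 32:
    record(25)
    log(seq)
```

2

Transformed code:
seq = scale + emit(20) + seq + process(3)
seq = u + emit(20) + rate
scale = (rate + seq + emit(20) + 17) // (rate + emit(20) + (rate - scale))
u = (40 != rate) + (scale * 30 + emit(20) + 8)
seq += seq + 7
scale = 2
seq = scale
if 11 > 32:
    record(25)
    log(seq)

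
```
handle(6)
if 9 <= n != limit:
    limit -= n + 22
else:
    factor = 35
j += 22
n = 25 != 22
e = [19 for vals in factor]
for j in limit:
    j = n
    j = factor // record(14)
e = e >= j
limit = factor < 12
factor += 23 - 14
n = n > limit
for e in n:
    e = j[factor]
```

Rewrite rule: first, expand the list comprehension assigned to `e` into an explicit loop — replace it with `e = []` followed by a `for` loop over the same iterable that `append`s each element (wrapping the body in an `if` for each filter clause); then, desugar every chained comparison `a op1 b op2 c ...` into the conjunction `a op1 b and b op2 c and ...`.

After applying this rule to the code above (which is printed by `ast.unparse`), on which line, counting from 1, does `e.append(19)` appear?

Transformed code:
handle(6)
if 9 <= n and n != limit:
    limit -= n + 22
else:
    factor = 35
j += 22
n = 25 != 22
e = []
for vals in factor:
    e.append(19)
for j in limit:
    j = n
    j = factor // record(14)
e = e >= j
limit = factor < 12
factor += 23 - 14
n = n > limit
for e in n:
    e = j[factor]

10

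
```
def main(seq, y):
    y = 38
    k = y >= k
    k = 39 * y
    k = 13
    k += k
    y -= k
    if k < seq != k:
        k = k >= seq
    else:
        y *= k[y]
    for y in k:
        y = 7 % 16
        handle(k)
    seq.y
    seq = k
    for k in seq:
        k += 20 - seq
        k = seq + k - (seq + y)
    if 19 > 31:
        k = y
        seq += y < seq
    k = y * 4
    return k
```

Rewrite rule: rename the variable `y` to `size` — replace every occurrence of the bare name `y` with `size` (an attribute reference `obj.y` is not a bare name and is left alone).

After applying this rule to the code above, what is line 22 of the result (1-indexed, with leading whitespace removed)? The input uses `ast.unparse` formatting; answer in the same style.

Transformed code:
def main(seq, size):
    size = 38
    k = size >= k
    k = 39 * size
    k = 13
    k += k
    size -= k
    if k < seq != k:
        k = k >= seq
    else:
        size *= k[size]
    for size in k:
        size = 7 % 16
        handle(k)
    seq.y
    seq = k
    for k in seq:
        k += 20 - seq
        k = seq + k - (seq + size)
    if 19 > 31:
        k = size
        seq += size < seq
    k = size * 4
    return k

seq += size < seq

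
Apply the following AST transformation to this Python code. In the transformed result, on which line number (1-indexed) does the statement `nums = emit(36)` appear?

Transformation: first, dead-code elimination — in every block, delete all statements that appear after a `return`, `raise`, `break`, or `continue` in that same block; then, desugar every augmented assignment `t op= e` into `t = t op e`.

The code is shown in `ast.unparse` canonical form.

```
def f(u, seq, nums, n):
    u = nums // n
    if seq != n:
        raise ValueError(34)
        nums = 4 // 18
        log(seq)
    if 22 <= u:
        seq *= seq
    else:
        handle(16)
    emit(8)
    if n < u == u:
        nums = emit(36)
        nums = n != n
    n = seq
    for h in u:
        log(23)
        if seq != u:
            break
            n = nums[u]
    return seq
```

11

Transformed code:
def f(u, seq, nums, n):
    u = nums // n
    if seq != n:
        raise ValueError(34)
    if 22 <= u:
        seq = seq * seq
    else:
        handle(16)
    emit(8)
    if n < u == u:
        nums = emit(36)
        nums = n != n
    n = seq
    for h in u:
        log(23)
        if seq != u:
            break
    return seq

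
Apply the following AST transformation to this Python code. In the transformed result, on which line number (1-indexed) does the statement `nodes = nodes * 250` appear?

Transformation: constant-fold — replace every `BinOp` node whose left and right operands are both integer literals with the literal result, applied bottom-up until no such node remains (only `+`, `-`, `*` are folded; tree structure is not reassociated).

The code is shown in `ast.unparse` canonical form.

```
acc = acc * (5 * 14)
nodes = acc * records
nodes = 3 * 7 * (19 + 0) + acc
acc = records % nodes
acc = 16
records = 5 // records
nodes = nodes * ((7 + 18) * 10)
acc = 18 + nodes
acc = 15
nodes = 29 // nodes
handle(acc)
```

Transformed code:
acc = acc * 70
nodes = acc * records
nodes = 399 + acc
acc = records % nodes
acc = 16
records = 5 // records
nodes = nodes * 250
acc = 18 + nodes
acc = 15
nodes = 29 // nodes
handle(acc)

7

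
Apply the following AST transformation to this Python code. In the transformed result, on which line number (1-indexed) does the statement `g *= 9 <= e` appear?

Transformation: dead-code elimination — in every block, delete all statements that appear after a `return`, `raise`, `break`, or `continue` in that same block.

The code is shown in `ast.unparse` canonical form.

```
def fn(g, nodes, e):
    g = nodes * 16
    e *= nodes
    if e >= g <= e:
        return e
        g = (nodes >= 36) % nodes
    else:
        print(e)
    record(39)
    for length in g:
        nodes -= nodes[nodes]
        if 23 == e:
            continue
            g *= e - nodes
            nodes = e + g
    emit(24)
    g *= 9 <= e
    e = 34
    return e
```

14

Transformed code:
def fn(g, nodes, e):
    g = nodes * 16
    e *= nodes
    if e >= g <= e:
        return e
    else:
        print(e)
    record(39)
    for length in g:
        nodes -= nodes[nodes]
        if 23 == e:
            continue
    emit(24)
    g *= 9 <= e
    e = 34
    return e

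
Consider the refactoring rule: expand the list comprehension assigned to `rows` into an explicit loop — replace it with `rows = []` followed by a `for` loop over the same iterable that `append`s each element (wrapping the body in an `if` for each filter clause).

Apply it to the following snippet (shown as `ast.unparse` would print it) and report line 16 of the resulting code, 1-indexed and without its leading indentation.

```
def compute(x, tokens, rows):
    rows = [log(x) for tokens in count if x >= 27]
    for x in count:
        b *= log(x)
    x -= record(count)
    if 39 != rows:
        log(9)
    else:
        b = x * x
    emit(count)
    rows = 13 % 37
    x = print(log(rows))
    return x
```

return x

Transformed code:
def compute(x, tokens, rows):
    rows = []
    for tokens in count:
        if x >= 27:
            rows.append(log(x))
    for x in count:
        b *= log(x)
    x -= record(count)
    if 39 != rows:
        log(9)
    else:
        b = x * x
    emit(count)
    rows = 13 % 37
    x = print(log(rows))
    return x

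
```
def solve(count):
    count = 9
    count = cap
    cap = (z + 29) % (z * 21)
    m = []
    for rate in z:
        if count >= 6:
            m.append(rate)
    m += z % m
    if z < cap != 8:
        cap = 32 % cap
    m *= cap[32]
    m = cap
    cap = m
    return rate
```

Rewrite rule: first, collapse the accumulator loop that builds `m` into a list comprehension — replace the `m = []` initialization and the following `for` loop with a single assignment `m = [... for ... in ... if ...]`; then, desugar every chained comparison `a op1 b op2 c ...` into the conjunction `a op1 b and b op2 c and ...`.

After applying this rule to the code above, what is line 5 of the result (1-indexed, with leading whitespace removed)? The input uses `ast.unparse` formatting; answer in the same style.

m = [rate for rate in z if count >= 6]

Transformed code:
def solve(count):
    count = 9
    count = cap
    cap = (z + 29) % (z * 21)
    m = [rate for rate in z if count >= 6]
    m += z % m
    if z < cap and cap != 8:
        cap = 32 % cap
    m *= cap[32]
    m = cap
    cap = m
    return rate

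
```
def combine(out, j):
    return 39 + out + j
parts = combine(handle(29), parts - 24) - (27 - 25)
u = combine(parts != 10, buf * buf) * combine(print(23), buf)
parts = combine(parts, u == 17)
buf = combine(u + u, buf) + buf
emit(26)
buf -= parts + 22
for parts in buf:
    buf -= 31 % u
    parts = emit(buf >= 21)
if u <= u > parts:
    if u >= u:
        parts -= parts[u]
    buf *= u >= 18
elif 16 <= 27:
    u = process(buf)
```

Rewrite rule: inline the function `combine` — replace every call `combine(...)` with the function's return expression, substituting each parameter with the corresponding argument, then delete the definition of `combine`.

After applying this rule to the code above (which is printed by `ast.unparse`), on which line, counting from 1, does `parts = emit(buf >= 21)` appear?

Transformed code:
parts = 39 + handle(29) + (parts - 24) - (27 - 25)
u = (39 + (parts != 10) + buf * buf) * (39 + print(23) + buf)
parts = 39 + parts + (u == 17)
buf = 39 + (u + u) + buf + buf
emit(26)
buf -= parts + 22
for parts in buf:
    buf -= 31 % u
    parts = emit(buf >= 21)
if u <= u > parts:
    if u >= u:
        parts -= parts[u]
    buf *= u >= 18
elif 16 <= 27:
    u = process(buf)

9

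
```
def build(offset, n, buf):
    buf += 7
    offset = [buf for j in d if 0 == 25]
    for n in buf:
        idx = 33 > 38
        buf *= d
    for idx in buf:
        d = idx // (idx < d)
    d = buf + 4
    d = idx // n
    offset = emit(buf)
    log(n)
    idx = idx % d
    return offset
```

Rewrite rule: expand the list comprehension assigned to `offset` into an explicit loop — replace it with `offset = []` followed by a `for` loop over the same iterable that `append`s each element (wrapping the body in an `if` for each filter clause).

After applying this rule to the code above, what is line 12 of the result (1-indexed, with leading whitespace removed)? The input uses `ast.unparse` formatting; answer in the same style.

Transformed code:
def build(offset, n, buf):
    buf += 7
    offset = []
    for j in d:
        if 0 == 25:
            offset.append(buf)
    for n in buf:
        idx = 33 > 38
        buf *= d
    for idx in buf:
        d = idx // (idx < d)
    d = buf + 4
    d = idx // n
    offset = emit(buf)
    log(n)
    idx = idx % d
    return offset

d = buf + 4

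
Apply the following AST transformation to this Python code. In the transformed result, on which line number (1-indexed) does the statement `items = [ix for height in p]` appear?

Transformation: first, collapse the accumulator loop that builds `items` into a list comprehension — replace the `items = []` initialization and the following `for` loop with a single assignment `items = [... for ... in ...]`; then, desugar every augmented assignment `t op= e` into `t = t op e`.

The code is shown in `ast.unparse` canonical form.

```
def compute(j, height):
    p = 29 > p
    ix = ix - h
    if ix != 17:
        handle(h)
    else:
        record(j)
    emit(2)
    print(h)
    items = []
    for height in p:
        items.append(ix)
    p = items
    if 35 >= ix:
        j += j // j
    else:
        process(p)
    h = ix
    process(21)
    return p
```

10

Transformed code:
def compute(j, height):
    p = 29 > p
    ix = ix - h
    if ix != 17:
        handle(h)
    else:
        record(j)
    emit(2)
    print(h)
    items = [ix for height in p]
    p = items
    if 35 >= ix:
        j = j + j // j
    else:
        process(p)
    h = ix
    process(21)
    return p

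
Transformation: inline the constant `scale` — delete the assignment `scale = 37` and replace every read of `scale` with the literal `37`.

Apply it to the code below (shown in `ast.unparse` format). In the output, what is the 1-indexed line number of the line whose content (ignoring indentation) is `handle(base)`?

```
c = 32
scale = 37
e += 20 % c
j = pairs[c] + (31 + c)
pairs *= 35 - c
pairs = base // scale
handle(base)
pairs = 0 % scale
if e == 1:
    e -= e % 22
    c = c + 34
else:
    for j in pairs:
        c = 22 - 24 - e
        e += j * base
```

6

Transformed code:
c = 32
e += 20 % c
j = pairs[c] + (31 + c)
pairs *= 35 - c
pairs = base // 37
handle(base)
pairs = 0 % 37
if e == 1:
    e -= e % 22
    c = c + 34
else:
    for j in pairs:
        c = 22 - 24 - e
        e += j * base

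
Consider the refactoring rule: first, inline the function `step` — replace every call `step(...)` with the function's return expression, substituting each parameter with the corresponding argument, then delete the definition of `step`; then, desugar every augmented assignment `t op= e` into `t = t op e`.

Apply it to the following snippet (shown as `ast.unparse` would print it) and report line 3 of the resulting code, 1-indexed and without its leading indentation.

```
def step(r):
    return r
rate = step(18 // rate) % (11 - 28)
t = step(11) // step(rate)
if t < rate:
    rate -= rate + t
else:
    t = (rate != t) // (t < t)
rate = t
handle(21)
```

Transformed code:
rate = 18 // rate % (11 - 28)
t = 11 // rate
if t < rate:
    rate = rate - (rate + t)
else:
    t = (rate != t) // (t < t)
rate = t
handle(21)

if t < rate:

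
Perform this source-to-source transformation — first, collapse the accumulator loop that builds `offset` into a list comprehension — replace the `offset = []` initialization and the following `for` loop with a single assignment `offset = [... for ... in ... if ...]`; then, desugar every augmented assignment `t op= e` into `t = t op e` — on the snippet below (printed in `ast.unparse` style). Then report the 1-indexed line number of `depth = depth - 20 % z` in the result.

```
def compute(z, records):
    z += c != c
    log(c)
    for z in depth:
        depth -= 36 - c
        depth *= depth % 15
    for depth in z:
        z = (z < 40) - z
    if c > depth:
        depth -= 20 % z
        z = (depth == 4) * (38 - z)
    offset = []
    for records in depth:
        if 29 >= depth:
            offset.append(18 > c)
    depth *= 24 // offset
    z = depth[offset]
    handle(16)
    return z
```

Transformed code:
def compute(z, records):
    z = z + (c != c)
    log(c)
    for z in depth:
        depth = depth - (36 - c)
        depth = depth * (depth % 15)
    for depth in z:
        z = (z < 40) - z
    if c > depth:
        depth = depth - 20 % z
        z = (depth == 4) * (38 - z)
    offset = [18 > c for records in depth if 29 >= depth]
    depth = depth * (24 // offset)
    z = depth[offset]
    handle(16)
    return z

10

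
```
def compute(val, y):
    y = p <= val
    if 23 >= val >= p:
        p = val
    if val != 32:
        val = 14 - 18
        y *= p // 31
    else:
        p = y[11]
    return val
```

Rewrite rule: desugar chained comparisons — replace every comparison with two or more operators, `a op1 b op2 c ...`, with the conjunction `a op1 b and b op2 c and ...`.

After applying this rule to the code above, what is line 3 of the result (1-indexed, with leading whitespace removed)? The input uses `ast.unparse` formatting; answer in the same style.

if 23 >= val and val >= p:

Transformed code:
def compute(val, y):
    y = p <= val
    if 23 >= val and val >= p:
        p = val
    if val != 32:
        val = 14 - 18
        y *= p // 31
    else:
        p = y[11]
    return val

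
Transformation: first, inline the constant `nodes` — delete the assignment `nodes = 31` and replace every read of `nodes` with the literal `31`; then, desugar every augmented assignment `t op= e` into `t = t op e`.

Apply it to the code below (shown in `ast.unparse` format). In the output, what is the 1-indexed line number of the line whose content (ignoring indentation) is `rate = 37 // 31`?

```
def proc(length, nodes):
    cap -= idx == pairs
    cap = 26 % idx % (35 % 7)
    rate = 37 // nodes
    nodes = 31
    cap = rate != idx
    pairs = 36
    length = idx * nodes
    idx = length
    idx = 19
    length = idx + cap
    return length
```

4

Transformed code:
def proc(length, nodes):
    cap = cap - (idx == pairs)
    cap = 26 % idx % (35 % 7)
    rate = 37 // 31
    cap = rate != idx
    pairs = 36
    length = idx * 31
    idx = length
    idx = 19
    length = idx + cap
    return length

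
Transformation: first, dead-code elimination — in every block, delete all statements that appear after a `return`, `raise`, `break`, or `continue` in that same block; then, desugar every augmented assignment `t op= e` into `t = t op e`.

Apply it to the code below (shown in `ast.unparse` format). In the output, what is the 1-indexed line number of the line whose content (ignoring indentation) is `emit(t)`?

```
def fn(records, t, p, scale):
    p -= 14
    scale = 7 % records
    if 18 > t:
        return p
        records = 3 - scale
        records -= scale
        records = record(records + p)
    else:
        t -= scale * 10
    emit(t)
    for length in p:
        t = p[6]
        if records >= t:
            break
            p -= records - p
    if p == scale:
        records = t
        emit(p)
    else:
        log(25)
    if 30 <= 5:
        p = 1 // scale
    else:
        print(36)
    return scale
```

Transformed code:
def fn(records, t, p, scale):
    p = p - 14
    scale = 7 % records
    if 18 > t:
        return p
    else:
        t = t - scale * 10
    emit(t)
    for length in p:
        t = p[6]
        if records >= t:
            break
    if p == scale:
        records = t
        emit(p)
    else:
        log(25)
    if 30 <= 5:
        p = 1 // scale
    else:
        print(36)
    return scale

8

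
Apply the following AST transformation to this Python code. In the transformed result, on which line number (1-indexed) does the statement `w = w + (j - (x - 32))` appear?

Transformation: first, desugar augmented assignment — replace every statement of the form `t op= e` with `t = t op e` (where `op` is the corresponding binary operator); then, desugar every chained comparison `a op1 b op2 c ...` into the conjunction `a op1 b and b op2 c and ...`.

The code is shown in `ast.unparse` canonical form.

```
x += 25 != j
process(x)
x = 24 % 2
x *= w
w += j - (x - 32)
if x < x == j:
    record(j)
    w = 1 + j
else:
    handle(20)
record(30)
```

Transformed code:
x = x + (25 != j)
process(x)
x = 24 % 2
x = x * w
w = w + (j - (x - 32))
if x < x and x == j:
    record(j)
    w = 1 + j
else:
    handle(20)
record(30)

5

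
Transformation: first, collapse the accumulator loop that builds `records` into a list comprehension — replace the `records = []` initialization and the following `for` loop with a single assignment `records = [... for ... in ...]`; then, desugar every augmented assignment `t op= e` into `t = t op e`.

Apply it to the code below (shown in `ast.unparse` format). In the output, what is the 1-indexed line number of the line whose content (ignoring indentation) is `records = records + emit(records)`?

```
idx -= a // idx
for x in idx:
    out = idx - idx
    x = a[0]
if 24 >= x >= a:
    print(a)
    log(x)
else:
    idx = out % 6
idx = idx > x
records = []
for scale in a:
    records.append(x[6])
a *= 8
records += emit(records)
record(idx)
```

13

Transformed code:
idx = idx - a // idx
for x in idx:
    out = idx - idx
    x = a[0]
if 24 >= x >= a:
    print(a)
    log(x)
else:
    idx = out % 6
idx = idx > x
records = [x[6] for scale in a]
a = a * 8
records = records + emit(records)
record(idx)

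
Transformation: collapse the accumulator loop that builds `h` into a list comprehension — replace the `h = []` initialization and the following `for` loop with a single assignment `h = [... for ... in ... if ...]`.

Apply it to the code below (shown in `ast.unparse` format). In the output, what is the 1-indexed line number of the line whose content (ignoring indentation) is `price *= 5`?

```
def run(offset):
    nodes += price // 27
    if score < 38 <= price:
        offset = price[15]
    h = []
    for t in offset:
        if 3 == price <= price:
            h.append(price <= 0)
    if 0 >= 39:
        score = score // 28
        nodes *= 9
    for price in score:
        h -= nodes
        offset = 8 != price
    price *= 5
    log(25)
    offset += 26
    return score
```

12

Transformed code:
def run(offset):
    nodes += price // 27
    if score < 38 <= price:
        offset = price[15]
    h = [price <= 0 for t in offset if 3 == price <= price]
    if 0 >= 39:
        score = score // 28
        nodes *= 9
    for price in score:
        h -= nodes
        offset = 8 != price
    price *= 5
    log(25)
    offset += 26
    return score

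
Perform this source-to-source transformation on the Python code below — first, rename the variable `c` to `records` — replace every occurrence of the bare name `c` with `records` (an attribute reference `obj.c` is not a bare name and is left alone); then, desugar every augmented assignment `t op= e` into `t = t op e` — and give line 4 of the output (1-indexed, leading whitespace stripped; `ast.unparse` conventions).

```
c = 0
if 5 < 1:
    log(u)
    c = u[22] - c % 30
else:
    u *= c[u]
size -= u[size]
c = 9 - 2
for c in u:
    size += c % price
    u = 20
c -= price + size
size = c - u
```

records = u[22] - records % 30

Transformed code:
records = 0
if 5 < 1:
    log(u)
    records = u[22] - records % 30
else:
    u = u * records[u]
size = size - u[size]
records = 9 - 2
for records in u:
    size = size + records % price
    u = 20
records = records - (price + size)
size = records - u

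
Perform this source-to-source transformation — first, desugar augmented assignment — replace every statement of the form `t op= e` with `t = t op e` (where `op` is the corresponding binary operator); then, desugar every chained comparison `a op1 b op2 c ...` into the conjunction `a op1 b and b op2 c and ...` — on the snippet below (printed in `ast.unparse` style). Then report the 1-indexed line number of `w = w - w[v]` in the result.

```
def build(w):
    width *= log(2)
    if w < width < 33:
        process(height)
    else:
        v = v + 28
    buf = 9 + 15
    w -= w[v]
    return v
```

Transformed code:
def build(w):
    width = width * log(2)
    if w < width and width < 33:
        process(height)
    else:
        v = v + 28
    buf = 9 + 15
    w = w - w[v]
    return v

8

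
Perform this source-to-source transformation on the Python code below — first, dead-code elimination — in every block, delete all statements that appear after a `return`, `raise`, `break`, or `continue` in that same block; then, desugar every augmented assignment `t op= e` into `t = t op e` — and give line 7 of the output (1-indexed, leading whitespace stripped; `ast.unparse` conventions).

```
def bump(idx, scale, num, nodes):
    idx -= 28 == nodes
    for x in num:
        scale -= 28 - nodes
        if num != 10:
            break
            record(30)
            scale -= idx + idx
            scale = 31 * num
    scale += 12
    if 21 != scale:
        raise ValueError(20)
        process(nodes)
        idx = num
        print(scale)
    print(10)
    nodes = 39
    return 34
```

Transformed code:
def bump(idx, scale, num, nodes):
    idx = idx - (28 == nodes)
    for x in num:
        scale = scale - (28 - nodes)
        if num != 10:
            break
    scale = scale + 12
    if 21 != scale:
        raise ValueError(20)
    print(10)
    nodes = 39
    return 34

scale = scale + 12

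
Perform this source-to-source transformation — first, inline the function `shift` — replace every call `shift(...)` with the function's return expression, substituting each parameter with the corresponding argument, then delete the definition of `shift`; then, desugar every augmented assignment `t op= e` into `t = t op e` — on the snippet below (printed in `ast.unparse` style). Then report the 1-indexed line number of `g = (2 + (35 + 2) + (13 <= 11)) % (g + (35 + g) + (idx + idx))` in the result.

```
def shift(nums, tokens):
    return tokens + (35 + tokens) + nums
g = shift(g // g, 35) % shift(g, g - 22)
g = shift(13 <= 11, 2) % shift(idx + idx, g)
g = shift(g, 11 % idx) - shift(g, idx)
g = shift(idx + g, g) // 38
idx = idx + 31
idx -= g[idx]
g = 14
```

2

Transformed code:
g = (35 + (35 + 35) + g // g) % (g - 22 + (35 + (g - 22)) + g)
g = (2 + (35 + 2) + (13 <= 11)) % (g + (35 + g) + (idx + idx))
g = 11 % idx + (35 + 11 % idx) + g - (idx + (35 + idx) + g)
g = (g + (35 + g) + (idx + g)) // 38
idx = idx + 31
idx = idx - g[idx]
g = 14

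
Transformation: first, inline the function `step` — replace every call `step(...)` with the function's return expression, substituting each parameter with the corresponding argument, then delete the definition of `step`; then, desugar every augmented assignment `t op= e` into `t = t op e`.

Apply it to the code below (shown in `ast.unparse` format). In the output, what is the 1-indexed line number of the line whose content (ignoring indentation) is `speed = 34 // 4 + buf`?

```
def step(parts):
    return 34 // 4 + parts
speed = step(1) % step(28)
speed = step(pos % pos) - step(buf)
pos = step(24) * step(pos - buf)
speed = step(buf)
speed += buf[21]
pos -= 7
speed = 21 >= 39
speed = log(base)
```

4

Transformed code:
speed = (34 // 4 + 1) % (34 // 4 + 28)
speed = 34 // 4 + pos % pos - (34 // 4 + buf)
pos = (34 // 4 + 24) * (34 // 4 + (pos - buf))
speed = 34 // 4 + buf
speed = speed + buf[21]
pos = pos - 7
speed = 21 >= 39
speed = log(base)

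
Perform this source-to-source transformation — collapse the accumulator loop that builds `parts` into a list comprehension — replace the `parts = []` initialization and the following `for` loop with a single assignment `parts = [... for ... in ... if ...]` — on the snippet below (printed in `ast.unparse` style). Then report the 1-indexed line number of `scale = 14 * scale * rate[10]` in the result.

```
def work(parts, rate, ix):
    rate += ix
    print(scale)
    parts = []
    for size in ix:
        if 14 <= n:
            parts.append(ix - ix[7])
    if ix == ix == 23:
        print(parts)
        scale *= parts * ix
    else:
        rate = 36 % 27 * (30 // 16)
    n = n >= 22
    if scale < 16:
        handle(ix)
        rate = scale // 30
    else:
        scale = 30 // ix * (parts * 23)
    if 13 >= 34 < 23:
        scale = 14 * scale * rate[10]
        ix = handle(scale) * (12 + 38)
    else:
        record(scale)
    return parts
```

17

Transformed code:
def work(parts, rate, ix):
    rate += ix
    print(scale)
    parts = [ix - ix[7] for size in ix if 14 <= n]
    if ix == ix == 23:
        print(parts)
        scale *= parts * ix
    else:
        rate = 36 % 27 * (30 // 16)
    n = n >= 22
    if scale < 16:
        handle(ix)
        rate = scale // 30
    else:
        scale = 30 // ix * (parts * 23)
    if 13 >= 34 < 23:
        scale = 14 * scale * rate[10]
        ix = handle(scale) * (12 + 38)
    else:
        record(scale)
    return parts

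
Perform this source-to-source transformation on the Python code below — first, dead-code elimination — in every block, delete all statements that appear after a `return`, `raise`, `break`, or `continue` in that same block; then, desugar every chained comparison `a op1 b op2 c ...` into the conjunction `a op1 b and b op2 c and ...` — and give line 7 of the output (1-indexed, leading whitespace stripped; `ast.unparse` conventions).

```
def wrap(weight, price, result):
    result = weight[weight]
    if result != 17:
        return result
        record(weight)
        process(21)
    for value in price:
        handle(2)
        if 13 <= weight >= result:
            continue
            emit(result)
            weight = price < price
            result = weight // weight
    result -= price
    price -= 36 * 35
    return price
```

if 13 <= weight and weight >= result:

Transformed code:
def wrap(weight, price, result):
    result = weight[weight]
    if result != 17:
        return result
    for value in price:
        handle(2)
        if 13 <= weight and weight >= result:
            continue
    result -= price
    price -= 36 * 35
    return price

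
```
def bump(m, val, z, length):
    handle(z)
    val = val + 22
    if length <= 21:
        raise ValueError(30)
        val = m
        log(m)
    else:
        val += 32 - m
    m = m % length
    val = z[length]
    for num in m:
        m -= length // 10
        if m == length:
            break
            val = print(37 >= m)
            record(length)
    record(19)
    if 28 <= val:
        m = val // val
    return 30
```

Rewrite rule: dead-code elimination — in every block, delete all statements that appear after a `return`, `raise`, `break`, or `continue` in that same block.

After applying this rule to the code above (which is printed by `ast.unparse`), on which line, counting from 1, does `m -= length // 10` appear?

Transformed code:
def bump(m, val, z, length):
    handle(z)
    val = val + 22
    if length <= 21:
        raise ValueError(30)
    else:
        val += 32 - m
    m = m % length
    val = z[length]
    for num in m:
        m -= length // 10
        if m == length:
            break
    record(19)
    if 28 <= val:
        m = val // val
    return 30

11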